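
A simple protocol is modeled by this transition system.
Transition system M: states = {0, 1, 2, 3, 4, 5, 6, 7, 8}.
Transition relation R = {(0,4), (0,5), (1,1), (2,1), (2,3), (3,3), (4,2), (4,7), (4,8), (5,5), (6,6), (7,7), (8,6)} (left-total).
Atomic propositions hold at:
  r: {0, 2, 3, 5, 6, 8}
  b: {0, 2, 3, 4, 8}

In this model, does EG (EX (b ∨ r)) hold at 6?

Sat(b ∨ r) = {0, 2, 3, 4, 5, 6, 8}
Sat(EX (b ∨ r)) = {s : some successor in {0, 2, 3, 4, 5, 6, 8}} = {0, 2, 3, 4, 5, 6, 8}
EG (EX (b ∨ r)): greatest fixpoint, start Z0 = {0, 2, 3, 4, 5, 6, 8}, keep only states in Sat with some successor in Z. Already a fixed point.
Sat(EG (EX (b ∨ r))) = {0, 2, 3, 4, 5, 6, 8}
6 ∈ Sat(EG (EX (b ∨ r))) = {0, 2, 3, 4, 5, 6, 8}, so the formula holds at 6.

Yes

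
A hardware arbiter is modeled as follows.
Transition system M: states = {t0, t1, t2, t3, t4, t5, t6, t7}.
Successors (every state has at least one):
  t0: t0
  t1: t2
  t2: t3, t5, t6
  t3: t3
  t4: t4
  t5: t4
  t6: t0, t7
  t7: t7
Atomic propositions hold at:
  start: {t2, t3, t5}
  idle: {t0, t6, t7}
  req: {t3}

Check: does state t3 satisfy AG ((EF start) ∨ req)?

Yes

EF start: least fixpoint, start Z0 = {t2, t3, t5}, add states with some successor in Z. Z1 = {t1, t2, t3, t5}; fixed.
Sat(EF start) = {t1, t2, t3, t5}
Sat((EF start) ∨ req) = {t1, t2, t3, t5}
AG ((EF start) ∨ req): greatest fixpoint, start Z0 = {t1, t2, t3, t5}, keep only states in Sat with every successor in Z. Z1 = {t1, t3}; Z2 = {t3}; fixed.
Sat(AG ((EF start) ∨ req)) = {t3}
t3 ∈ Sat(AG ((EF start) ∨ req)) = {t3}, so the formula holds at t3.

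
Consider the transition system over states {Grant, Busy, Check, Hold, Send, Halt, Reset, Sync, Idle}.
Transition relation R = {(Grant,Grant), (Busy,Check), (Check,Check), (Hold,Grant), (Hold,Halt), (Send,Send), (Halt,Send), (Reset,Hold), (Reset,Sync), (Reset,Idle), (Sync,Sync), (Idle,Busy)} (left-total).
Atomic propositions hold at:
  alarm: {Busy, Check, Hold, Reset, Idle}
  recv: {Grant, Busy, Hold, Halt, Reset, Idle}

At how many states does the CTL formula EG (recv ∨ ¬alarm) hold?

6

Sat(¬alarm) = {Grant, Send, Halt, Sync}
Sat(recv ∨ ¬alarm) = {Grant, Busy, Hold, Send, Halt, Reset, Sync, Idle}
EG (recv ∨ ¬alarm): greatest fixpoint, start Z0 = {Grant, Busy, Hold, Send, Halt, Reset, Sync, Idle}, keep only states in Sat with some successor in Z. Z1 = {Grant, Hold, Send, Halt, Reset, Sync, Idle}; Z2 = {Grant, Hold, Send, Halt, Reset, Sync}; fixed.
Sat(EG (recv ∨ ¬alarm)) = {Grant, Hold, Send, Halt, Reset, Sync}
|Sat(EG (recv ∨ ¬alarm))| = |{Grant, Hold, Send, Halt, Reset, Sync}| = 6.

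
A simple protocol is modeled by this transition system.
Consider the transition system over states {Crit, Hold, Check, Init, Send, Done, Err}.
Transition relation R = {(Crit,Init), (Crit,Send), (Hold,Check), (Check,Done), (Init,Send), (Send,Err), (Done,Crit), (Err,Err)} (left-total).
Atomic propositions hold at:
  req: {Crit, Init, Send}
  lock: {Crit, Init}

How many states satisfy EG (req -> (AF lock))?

AF lock: least fixpoint, start Z0 = {Crit, Init}, add states with every successor in Z. Z1 = {Crit, Init, Done}; Z2 = {Crit, Check, Init, Done}; Z3 = {Crit, Hold, Check, Init, Done}; fixed.
Sat(AF lock) = {Crit, Hold, Check, Init, Done}
Sat(req -> (AF lock)) = {Crit, Hold, Check, Init, Done, Err}
EG (req -> (AF lock)): greatest fixpoint, start Z0 = {Crit, Hold, Check, Init, Done, Err}, keep only states in Sat with some successor in Z. Z1 = {Crit, Hold, Check, Done, Err}; Z2 = {Hold, Check, Done, Err}; Z3 = {Hold, Check, Err}; Z4 = {Hold, Err}; Z5 = {Err}; fixed.
Sat(EG (req -> (AF lock))) = {Err}
|Sat(EG (req -> (AF lock)))| = |{Err}| = 1.

1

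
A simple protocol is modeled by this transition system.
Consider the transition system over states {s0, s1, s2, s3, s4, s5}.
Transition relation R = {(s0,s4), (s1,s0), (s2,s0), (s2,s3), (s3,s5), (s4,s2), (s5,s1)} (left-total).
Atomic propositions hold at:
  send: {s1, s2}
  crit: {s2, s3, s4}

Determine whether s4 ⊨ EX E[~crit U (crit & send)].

Sat(~crit) = {s0, s1, s5}
Sat(crit & send) = {s2}
E[~crit U (crit & send)]: least fixpoint, start Z0 = Sat((crit & send)) = {s2}, add states in Sat(~crit) with some successor in Z. Already a fixed point.
Sat(E[~crit U (crit & send)]) = {s2}
Sat(EX E[~crit U (crit & send)]) = {s : some successor in {s2}} = {s4}
s4 ∈ Sat(EX E[~crit U (crit & send)]) = {s4}, so the formula holds at s4.

Yes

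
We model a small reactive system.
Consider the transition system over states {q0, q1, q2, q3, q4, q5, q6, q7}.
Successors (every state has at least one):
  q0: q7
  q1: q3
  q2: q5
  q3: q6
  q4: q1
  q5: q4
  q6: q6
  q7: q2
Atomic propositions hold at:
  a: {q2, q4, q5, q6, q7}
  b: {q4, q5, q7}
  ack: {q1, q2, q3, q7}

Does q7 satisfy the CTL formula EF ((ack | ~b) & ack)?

Yes

Sat(~b) = {q0, q1, q2, q3, q6}
Sat(ack | ~b) = {q0, q1, q2, q3, q6, q7}
Sat((ack | ~b) & ack) = {q1, q2, q3, q7}
EF ((ack | ~b) & ack): least fixpoint, start Z0 = {q1, q2, q3, q7}, add states with some successor in Z. Z1 = {q0, q1, q2, q3, q4, q7}; Z2 = {q0, q1, q2, q3, q4, q5, q7}; fixed.
Sat(EF ((ack | ~b) & ack)) = {q0, q1, q2, q3, q4, q5, q7}
q7 ∈ Sat(EF ((ack | ~b) & ack)) = {q0, q1, q2, q3, q4, q5, q7}, so the formula holds at q7.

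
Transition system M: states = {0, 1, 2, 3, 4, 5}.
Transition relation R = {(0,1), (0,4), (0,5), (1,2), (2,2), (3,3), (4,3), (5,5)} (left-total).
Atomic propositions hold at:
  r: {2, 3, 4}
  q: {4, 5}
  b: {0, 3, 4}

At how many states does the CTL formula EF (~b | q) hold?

5

Sat(~b) = {1, 2, 5}
Sat(~b | q) = {1, 2, 4, 5}
EF (~b | q): least fixpoint, start Z0 = {1, 2, 4, 5}, add states with some successor in Z. Z1 = {0, 1, 2, 4, 5}; fixed.
Sat(EF (~b | q)) = {0, 1, 2, 4, 5}
|Sat(EF (~b | q))| = |{0, 1, 2, 4, 5}| = 5.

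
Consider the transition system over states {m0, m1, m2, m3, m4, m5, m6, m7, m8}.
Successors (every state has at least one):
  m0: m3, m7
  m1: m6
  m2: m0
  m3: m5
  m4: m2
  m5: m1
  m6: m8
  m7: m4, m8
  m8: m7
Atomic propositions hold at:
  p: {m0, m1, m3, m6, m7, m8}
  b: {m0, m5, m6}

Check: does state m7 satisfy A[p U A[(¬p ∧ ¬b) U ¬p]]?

No

Sat(¬p) = {m2, m4, m5}
Sat(¬b) = {m1, m2, m3, m4, m7, m8}
Sat(¬p ∧ ¬b) = {m2, m4}
A[(¬p ∧ ¬b) U ¬p]: least fixpoint, start Z0 = Sat(¬p) = {m2, m4, m5}, add states in Sat(¬p ∧ ¬b) with every successor in Z. Already a fixed point.
Sat(A[(¬p ∧ ¬b) U ¬p]) = {m2, m4, m5}
A[p U A[(¬p ∧ ¬b) U ¬p]]: least fixpoint, start Z0 = Sat(A[(¬p ∧ ¬b) U ¬p]) = {m2, m4, m5}, add states in Sat(p) with every successor in Z. Z1 = {m2, m3, m4, m5}; fixed.
Sat(A[p U A[(¬p ∧ ¬b) U ¬p]]) = {m2, m3, m4, m5}
m7 ∉ Sat(A[p U A[(¬p ∧ ¬b) U ¬p]]) = {m2, m3, m4, m5}, so the formula does not hold at m7.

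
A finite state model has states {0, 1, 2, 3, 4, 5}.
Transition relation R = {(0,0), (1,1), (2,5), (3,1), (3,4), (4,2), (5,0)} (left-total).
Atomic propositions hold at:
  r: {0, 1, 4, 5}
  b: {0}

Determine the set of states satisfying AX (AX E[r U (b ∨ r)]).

{0, 1, 2, 4, 5}

Sat(b ∨ r) = {0, 1, 4, 5}
E[r U (b ∨ r)]: least fixpoint, start Z0 = Sat((b ∨ r)) = {0, 1, 4, 5}, add states in Sat(r) with some successor in Z. Already a fixed point.
Sat(E[r U (b ∨ r)]) = {0, 1, 4, 5}
Sat(AX E[r U (b ∨ r)]) = {s : every successor in {0, 1, 4, 5}} = {0, 1, 2, 3, 5}
Sat(AX (AX E[r U (b ∨ r)])) = {s : every successor in {0, 1, 2, 3, 5}} = {0, 1, 2, 4, 5}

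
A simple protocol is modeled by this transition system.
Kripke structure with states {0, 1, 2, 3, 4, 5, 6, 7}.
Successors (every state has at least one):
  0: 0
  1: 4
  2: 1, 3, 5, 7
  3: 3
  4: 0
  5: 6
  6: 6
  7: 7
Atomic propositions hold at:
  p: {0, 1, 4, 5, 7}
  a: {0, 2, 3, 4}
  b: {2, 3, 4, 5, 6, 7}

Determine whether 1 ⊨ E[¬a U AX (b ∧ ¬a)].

No

Sat(¬a) = {1, 5, 6, 7}
Sat(b ∧ ¬a) = {5, 6, 7}
Sat(AX (b ∧ ¬a)) = {s : every successor in {5, 6, 7}} = {5, 6, 7}
E[¬a U AX (b ∧ ¬a)]: least fixpoint, start Z0 = Sat(AX (b ∧ ¬a)) = {5, 6, 7}, add states in Sat(¬a) with some successor in Z. Already a fixed point.
Sat(E[¬a U AX (b ∧ ¬a)]) = {5, 6, 7}
1 ∉ Sat(E[¬a U AX (b ∧ ¬a)]) = {5, 6, 7}, so the formula does not hold at 1.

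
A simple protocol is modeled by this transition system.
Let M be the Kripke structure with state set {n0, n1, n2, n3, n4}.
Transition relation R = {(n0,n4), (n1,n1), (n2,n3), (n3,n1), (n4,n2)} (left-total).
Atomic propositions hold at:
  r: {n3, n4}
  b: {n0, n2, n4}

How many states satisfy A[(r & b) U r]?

Sat(r & b) = {n4}
A[(r & b) U r]: least fixpoint, start Z0 = Sat(r) = {n3, n4}, add states in Sat(r & b) with every successor in Z. Already a fixed point.
Sat(A[(r & b) U r]) = {n3, n4}
|Sat(A[(r & b) U r])| = |{n3, n4}| = 2.

2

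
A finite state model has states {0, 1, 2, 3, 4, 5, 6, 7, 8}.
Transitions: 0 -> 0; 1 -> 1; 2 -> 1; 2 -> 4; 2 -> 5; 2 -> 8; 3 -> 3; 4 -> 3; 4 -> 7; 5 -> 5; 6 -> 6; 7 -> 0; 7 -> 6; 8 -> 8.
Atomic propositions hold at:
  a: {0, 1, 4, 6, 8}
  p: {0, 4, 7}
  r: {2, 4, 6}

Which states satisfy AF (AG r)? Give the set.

AG r: greatest fixpoint, start Z0 = {2, 4, 6}, keep only states in Sat with every successor in Z. Z1 = {6}; fixed.
Sat(AG r) = {6}
AF (AG r): least fixpoint, start Z0 = {6}, add states with every successor in Z. Already a fixed point.
Sat(AF (AG r)) = {6}

{6}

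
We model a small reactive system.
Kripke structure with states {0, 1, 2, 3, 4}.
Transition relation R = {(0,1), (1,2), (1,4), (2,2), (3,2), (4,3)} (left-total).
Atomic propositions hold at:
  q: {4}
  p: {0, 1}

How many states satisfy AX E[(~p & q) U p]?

1

Sat(~p) = {2, 3, 4}
Sat(~p & q) = {4}
E[(~p & q) U p]: least fixpoint, start Z0 = Sat(p) = {0, 1}, add states in Sat(~p & q) with some successor in Z. Already a fixed point.
Sat(E[(~p & q) U p]) = {0, 1}
Sat(AX E[(~p & q) U p]) = {s : every successor in {0, 1}} = {0}
|Sat(AX E[(~p & q) U p])| = |{0}| = 1.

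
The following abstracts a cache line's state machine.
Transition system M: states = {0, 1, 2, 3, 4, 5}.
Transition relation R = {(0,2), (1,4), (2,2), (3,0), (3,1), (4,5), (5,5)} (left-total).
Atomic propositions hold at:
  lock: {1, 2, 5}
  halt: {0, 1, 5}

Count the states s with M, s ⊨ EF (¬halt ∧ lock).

Sat(¬halt) = {2, 3, 4}
Sat(¬halt ∧ lock) = {2}
EF (¬halt ∧ lock): least fixpoint, start Z0 = {2}, add states with some successor in Z. Z1 = {0, 2}; Z2 = {0, 2, 3}; fixed.
Sat(EF (¬halt ∧ lock)) = {0, 2, 3}
|Sat(EF (¬halt ∧ lock))| = |{0, 2, 3}| = 3.

3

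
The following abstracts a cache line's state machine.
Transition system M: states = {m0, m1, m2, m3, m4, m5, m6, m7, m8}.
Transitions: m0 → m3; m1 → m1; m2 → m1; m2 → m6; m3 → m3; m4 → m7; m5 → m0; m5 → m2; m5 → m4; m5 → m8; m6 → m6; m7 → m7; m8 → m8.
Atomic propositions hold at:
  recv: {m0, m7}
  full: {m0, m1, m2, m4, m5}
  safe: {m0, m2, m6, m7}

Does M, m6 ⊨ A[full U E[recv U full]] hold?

E[recv U full]: least fixpoint, start Z0 = Sat(full) = {m0, m1, m2, m4, m5}, add states in Sat(recv) with some successor in Z. Already a fixed point.
Sat(E[recv U full]) = {m0, m1, m2, m4, m5}
A[full U E[recv U full]]: least fixpoint, start Z0 = Sat(E[recv U full]) = {m0, m1, m2, m4, m5}, add states in Sat(full) with every successor in Z. Already a fixed point.
Sat(A[full U E[recv U full]]) = {m0, m1, m2, m4, m5}
m6 ∉ Sat(A[full U E[recv U full]]) = {m0, m1, m2, m4, m5}, so the formula does not hold at m6.

No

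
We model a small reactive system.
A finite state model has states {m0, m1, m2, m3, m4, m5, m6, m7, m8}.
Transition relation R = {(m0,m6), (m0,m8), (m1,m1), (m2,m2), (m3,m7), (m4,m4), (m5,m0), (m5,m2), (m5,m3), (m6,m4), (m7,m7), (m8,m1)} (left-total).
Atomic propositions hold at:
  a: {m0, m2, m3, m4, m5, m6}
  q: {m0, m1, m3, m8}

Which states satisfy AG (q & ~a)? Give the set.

{m1, m8}

Sat(~a) = {m1, m7, m8}
Sat(q & ~a) = {m1, m8}
AG (q & ~a): greatest fixpoint, start Z0 = {m1, m8}, keep only states in Sat with every successor in Z. Already a fixed point.
Sat(AG (q & ~a)) = {m1, m8}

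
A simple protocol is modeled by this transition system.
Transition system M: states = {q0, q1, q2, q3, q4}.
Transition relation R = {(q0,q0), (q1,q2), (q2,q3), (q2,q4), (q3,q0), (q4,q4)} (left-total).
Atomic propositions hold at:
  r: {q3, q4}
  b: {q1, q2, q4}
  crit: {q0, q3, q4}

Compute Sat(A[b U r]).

A[b U r]: least fixpoint, start Z0 = Sat(r) = {q3, q4}, add states in Sat(b) with every successor in Z. Z1 = {q2, q3, q4}; Z2 = {q1, q2, q3, q4}; fixed.
Sat(A[b U r]) = {q1, q2, q3, q4}

{q1, q2, q3, q4}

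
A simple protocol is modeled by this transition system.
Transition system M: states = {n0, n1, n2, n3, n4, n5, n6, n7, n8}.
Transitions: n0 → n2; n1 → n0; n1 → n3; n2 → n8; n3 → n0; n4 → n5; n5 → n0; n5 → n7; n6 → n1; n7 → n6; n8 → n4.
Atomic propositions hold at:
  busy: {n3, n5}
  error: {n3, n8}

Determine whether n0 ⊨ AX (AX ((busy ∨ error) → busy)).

No

Sat(busy ∨ error) = {n3, n5, n8}
Sat((busy ∨ error) → busy) = {n0, n1, n2, n3, n4, n5, n6, n7}
Sat(AX ((busy ∨ error) → busy)) = {s : every successor in {n0, n1, n2, n3, n4, n5, n6, n7}} = {n0, n1, n3, n4, n5, n6, n7, n8}
Sat(AX (AX ((busy ∨ error) → busy))) = {s : every successor in {n0, n1, n3, n4, n5, n6, n7, n8}} = {n1, n2, n3, n4, n5, n6, n7, n8}
n0 ∉ Sat(AX (AX ((busy ∨ error) → busy))) = {n1, n2, n3, n4, n5, n6, n7, n8}, so the formula does not hold at n0.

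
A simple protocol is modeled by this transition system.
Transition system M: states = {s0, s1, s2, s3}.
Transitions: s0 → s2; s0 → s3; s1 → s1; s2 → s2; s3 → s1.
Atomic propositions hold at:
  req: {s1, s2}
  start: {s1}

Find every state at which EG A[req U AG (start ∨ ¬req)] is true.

Sat(¬req) = {s0, s3}
Sat(start ∨ ¬req) = {s0, s1, s3}
AG (start ∨ ¬req): greatest fixpoint, start Z0 = {s0, s1, s3}, keep only states in Sat with every successor in Z. Z1 = {s1, s3}; fixed.
Sat(AG (start ∨ ¬req)) = {s1, s3}
A[req U AG (start ∨ ¬req)]: least fixpoint, start Z0 = Sat(AG (start ∨ ¬req)) = {s1, s3}, add states in Sat(req) with every successor in Z. Already a fixed point.
Sat(A[req U AG (start ∨ ¬req)]) = {s1, s3}
EG A[req U AG (start ∨ ¬req)]: greatest fixpoint, start Z0 = {s1, s3}, keep only states in Sat with some successor in Z. Already a fixed point.
Sat(EG A[req U AG (start ∨ ¬req)]) = {s1, s3}

{s1, s3}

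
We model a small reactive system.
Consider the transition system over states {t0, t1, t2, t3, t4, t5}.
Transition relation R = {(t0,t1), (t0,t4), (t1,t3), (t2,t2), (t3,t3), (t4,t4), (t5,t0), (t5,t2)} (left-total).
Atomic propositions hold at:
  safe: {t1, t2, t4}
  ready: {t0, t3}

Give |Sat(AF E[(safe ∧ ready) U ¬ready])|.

Sat(safe ∧ ready) = ∅
Sat(¬ready) = {t1, t2, t4, t5}
E[(safe ∧ ready) U ¬ready]: least fixpoint, start Z0 = Sat(¬ready) = {t1, t2, t4, t5}, add states in Sat(safe ∧ ready) with some successor in Z. Already a fixed point.
Sat(E[(safe ∧ ready) U ¬ready]) = {t1, t2, t4, t5}
AF E[(safe ∧ ready) U ¬ready]: least fixpoint, start Z0 = {t1, t2, t4, t5}, add states with every successor in Z. Z1 = {t0, t1, t2, t4, t5}; fixed.
Sat(AF E[(safe ∧ ready) U ¬ready]) = {t0, t1, t2, t4, t5}
|Sat(AF E[(safe ∧ ready) U ¬ready])| = |{t0, t1, t2, t4, t5}| = 5.

5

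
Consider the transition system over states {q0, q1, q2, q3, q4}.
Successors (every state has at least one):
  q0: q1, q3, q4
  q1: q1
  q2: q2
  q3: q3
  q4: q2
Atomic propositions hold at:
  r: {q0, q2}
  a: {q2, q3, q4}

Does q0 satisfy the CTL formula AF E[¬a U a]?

Yes

Sat(¬a) = {q0, q1}
E[¬a U a]: least fixpoint, start Z0 = Sat(a) = {q2, q3, q4}, add states in Sat(¬a) with some successor in Z. Z1 = {q0, q2, q3, q4}; fixed.
Sat(E[¬a U a]) = {q0, q2, q3, q4}
AF E[¬a U a]: least fixpoint, start Z0 = {q0, q2, q3, q4}, add states with every successor in Z. Already a fixed point.
Sat(AF E[¬a U a]) = {q0, q2, q3, q4}
q0 ∈ Sat(AF E[¬a U a]) = {q0, q2, q3, q4}, so the formula holds at q0.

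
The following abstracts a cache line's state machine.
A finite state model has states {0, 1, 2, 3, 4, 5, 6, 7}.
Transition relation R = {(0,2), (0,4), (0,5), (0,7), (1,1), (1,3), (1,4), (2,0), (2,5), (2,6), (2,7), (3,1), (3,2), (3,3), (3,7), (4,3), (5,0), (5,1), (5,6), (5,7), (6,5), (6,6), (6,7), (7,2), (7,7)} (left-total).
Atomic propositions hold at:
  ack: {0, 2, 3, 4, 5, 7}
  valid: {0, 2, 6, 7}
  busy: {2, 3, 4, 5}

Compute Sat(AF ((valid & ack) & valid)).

{0, 2, 7}

Sat(valid & ack) = {0, 2, 7}
Sat((valid & ack) & valid) = {0, 2, 7}
AF ((valid & ack) & valid): least fixpoint, start Z0 = {0, 2, 7}, add states with every successor in Z. Already a fixed point.
Sat(AF ((valid & ack) & valid)) = {0, 2, 7}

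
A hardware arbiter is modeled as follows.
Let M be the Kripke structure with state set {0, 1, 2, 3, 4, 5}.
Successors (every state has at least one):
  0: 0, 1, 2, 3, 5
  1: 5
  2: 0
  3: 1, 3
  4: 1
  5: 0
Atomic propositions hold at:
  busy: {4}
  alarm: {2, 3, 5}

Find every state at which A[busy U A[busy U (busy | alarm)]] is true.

{2, 3, 4, 5}

Sat(busy | alarm) = {2, 3, 4, 5}
A[busy U (busy | alarm)]: least fixpoint, start Z0 = Sat((busy | alarm)) = {2, 3, 4, 5}, add states in Sat(busy) with every successor in Z. Already a fixed point.
Sat(A[busy U (busy | alarm)]) = {2, 3, 4, 5}
A[busy U A[busy U (busy | alarm)]]: least fixpoint, start Z0 = Sat(A[busy U (busy | alarm)]) = {2, 3, 4, 5}, add states in Sat(busy) with every successor in Z. Already a fixed point.
Sat(A[busy U A[busy U (busy | alarm)]]) = {2, 3, 4, 5}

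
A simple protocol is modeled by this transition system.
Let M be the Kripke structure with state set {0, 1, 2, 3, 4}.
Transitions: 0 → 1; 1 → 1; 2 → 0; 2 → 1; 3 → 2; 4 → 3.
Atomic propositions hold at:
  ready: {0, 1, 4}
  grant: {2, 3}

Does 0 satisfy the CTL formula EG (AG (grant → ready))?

Yes

Sat(grant → ready) = {0, 1, 4}
AG (grant → ready): greatest fixpoint, start Z0 = {0, 1, 4}, keep only states in Sat with every successor in Z. Z1 = {0, 1}; fixed.
Sat(AG (grant → ready)) = {0, 1}
EG (AG (grant → ready)): greatest fixpoint, start Z0 = {0, 1}, keep only states in Sat with some successor in Z. Already a fixed point.
Sat(EG (AG (grant → ready))) = {0, 1}
0 ∈ Sat(EG (AG (grant → ready))) = {0, 1}, so the formula holds at 0.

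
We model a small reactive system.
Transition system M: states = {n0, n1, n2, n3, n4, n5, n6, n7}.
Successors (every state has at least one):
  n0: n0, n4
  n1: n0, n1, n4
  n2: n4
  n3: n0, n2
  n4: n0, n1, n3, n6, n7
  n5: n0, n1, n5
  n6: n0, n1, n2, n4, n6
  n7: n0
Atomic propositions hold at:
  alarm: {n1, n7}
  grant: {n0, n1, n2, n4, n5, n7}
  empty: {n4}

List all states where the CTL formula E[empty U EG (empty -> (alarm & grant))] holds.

Sat(alarm & grant) = {n1, n7}
Sat(empty -> (alarm & grant)) = {n0, n1, n2, n3, n5, n6, n7}
EG (empty -> (alarm & grant)): greatest fixpoint, start Z0 = {n0, n1, n2, n3, n5, n6, n7}, keep only states in Sat with some successor in Z. Z1 = {n0, n1, n3, n5, n6, n7}; fixed.
Sat(EG (empty -> (alarm & grant))) = {n0, n1, n3, n5, n6, n7}
E[empty U EG (empty -> (alarm & grant))]: least fixpoint, start Z0 = Sat(EG (empty -> (alarm & grant))) = {n0, n1, n3, n5, n6, n7}, add states in Sat(empty) with some successor in Z. Z1 = {n0, n1, n3, n4, n5, n6, n7}; fixed.
Sat(E[empty U EG (empty -> (alarm & grant))]) = {n0, n1, n3, n4, n5, n6, n7}

{n0, n1, n3, n4, n5, n6, n7}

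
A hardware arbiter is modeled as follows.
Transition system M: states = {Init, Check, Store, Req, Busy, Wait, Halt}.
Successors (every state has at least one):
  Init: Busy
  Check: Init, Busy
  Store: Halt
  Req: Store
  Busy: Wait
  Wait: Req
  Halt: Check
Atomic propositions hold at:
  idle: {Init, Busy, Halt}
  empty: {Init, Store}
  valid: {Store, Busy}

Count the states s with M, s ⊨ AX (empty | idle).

Sat(empty | idle) = {Init, Store, Busy, Halt}
Sat(AX (empty | idle)) = {s : every successor in {Init, Store, Busy, Halt}} = {Init, Check, Store, Req}
|Sat(AX (empty | idle))| = |{Init, Check, Store, Req}| = 4.

4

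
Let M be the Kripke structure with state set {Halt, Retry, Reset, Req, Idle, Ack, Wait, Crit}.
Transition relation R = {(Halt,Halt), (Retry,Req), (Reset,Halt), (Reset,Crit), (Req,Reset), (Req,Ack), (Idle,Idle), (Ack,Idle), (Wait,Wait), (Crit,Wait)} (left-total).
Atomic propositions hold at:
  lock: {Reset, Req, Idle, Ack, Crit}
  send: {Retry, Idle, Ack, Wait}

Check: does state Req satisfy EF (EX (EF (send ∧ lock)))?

Yes

Sat(send ∧ lock) = {Idle, Ack}
EF (send ∧ lock): least fixpoint, start Z0 = {Idle, Ack}, add states with some successor in Z. Z1 = {Req, Idle, Ack}; Z2 = {Retry, Req, Idle, Ack}; fixed.
Sat(EF (send ∧ lock)) = {Retry, Req, Idle, Ack}
Sat(EX (EF (send ∧ lock))) = {s : some successor in {Retry, Req, Idle, Ack}} = {Retry, Req, Idle, Ack}
EF (EX (EF (send ∧ lock))): least fixpoint, start Z0 = {Retry, Req, Idle, Ack}, add states with some successor in Z. Already a fixed point.
Sat(EF (EX (EF (send ∧ lock)))) = {Retry, Req, Idle, Ack}
Req ∈ Sat(EF (EX (EF (send ∧ lock)))) = {Retry, Req, Idle, Ack}, so the formula holds at Req.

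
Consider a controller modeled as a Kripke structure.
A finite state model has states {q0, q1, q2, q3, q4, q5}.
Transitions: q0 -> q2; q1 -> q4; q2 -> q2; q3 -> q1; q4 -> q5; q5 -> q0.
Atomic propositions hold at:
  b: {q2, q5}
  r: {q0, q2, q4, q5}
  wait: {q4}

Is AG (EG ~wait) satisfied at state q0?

Yes

Sat(~wait) = {q0, q1, q2, q3, q5}
EG ~wait: greatest fixpoint, start Z0 = {q0, q1, q2, q3, q5}, keep only states in Sat with some successor in Z. Z1 = {q0, q2, q3, q5}; Z2 = {q0, q2, q5}; fixed.
Sat(EG ~wait) = {q0, q2, q5}
AG (EG ~wait): greatest fixpoint, start Z0 = {q0, q2, q5}, keep only states in Sat with every successor in Z. Already a fixed point.
Sat(AG (EG ~wait)) = {q0, q2, q5}
q0 ∈ Sat(AG (EG ~wait)) = {q0, q2, q5}, so the formula holds at q0.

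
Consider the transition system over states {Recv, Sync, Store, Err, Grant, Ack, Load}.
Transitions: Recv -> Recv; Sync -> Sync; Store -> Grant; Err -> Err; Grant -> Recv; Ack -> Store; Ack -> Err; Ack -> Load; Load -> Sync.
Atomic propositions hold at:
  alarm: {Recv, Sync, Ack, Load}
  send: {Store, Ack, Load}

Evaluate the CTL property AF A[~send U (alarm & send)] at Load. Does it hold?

Yes

Sat(~send) = {Recv, Sync, Err, Grant}
Sat(alarm & send) = {Ack, Load}
A[~send U (alarm & send)]: least fixpoint, start Z0 = Sat((alarm & send)) = {Ack, Load}, add states in Sat(~send) with every successor in Z. Already a fixed point.
Sat(A[~send U (alarm & send)]) = {Ack, Load}
AF A[~send U (alarm & send)]: least fixpoint, start Z0 = {Ack, Load}, add states with every successor in Z. Already a fixed point.
Sat(AF A[~send U (alarm & send)]) = {Ack, Load}
Load ∈ Sat(AF A[~send U (alarm & send)]) = {Ack, Load}, so the formula holds at Load.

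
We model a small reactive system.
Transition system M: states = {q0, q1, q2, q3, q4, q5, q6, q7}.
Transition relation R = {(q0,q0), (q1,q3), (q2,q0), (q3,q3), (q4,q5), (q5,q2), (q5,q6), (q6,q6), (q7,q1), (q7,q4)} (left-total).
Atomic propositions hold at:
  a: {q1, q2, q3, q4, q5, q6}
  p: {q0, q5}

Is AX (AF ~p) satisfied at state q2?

Sat(~p) = {q1, q2, q3, q4, q6, q7}
AF ~p: least fixpoint, start Z0 = {q1, q2, q3, q4, q6, q7}, add states with every successor in Z. Z1 = {q1, q2, q3, q4, q5, q6, q7}; fixed.
Sat(AF ~p) = {q1, q2, q3, q4, q5, q6, q7}
Sat(AX (AF ~p)) = {s : every successor in {q1, q2, q3, q4, q5, q6, q7}} = {q1, q3, q4, q5, q6, q7}
q2 ∉ Sat(AX (AF ~p)) = {q1, q3, q4, q5, q6, q7}, so the formula does not hold at q2.

No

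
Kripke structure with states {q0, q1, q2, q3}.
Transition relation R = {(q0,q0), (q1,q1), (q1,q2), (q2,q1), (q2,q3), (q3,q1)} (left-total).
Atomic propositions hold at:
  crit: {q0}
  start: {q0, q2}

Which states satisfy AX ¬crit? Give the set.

Sat(¬crit) = {q1, q2, q3}
Sat(AX ¬crit) = {s : every successor in {q1, q2, q3}} = {q1, q2, q3}

{q1, q2, q3}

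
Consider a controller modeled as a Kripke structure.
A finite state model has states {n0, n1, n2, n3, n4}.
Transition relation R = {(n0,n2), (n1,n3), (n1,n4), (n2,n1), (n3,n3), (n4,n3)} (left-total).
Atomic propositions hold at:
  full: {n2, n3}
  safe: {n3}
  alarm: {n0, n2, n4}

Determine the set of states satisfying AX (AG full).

AG full: greatest fixpoint, start Z0 = {n2, n3}, keep only states in Sat with every successor in Z. Z1 = {n3}; fixed.
Sat(AG full) = {n3}
Sat(AX (AG full)) = {s : every successor in {n3}} = {n3, n4}

{n3, n4}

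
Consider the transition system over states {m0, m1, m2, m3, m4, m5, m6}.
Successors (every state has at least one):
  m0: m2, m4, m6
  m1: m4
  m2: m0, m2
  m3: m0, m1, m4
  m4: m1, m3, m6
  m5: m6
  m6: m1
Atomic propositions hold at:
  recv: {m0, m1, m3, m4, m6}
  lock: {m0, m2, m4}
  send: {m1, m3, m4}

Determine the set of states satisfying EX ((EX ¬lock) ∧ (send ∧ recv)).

{m0, m1, m3, m4}

Sat(¬lock) = {m1, m3, m5, m6}
Sat(EX ¬lock) = {s : some successor in {m1, m3, m5, m6}} = {m0, m3, m4, m5, m6}
Sat(send ∧ recv) = {m1, m3, m4}
Sat((EX ¬lock) ∧ (send ∧ recv)) = {m3, m4}
Sat(EX ((EX ¬lock) ∧ (send ∧ recv))) = {s : some successor in {m3, m4}} = {m0, m1, m3, m4}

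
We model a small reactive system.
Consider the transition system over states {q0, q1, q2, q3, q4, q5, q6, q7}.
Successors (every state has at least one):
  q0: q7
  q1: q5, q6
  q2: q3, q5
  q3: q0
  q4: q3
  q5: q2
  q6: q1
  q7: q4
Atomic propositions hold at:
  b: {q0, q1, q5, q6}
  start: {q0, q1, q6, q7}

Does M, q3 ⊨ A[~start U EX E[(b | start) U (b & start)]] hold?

Sat(~start) = {q2, q3, q4, q5}
Sat(b | start) = {q0, q1, q5, q6, q7}
Sat(b & start) = {q0, q1, q6}
E[(b | start) U (b & start)]: least fixpoint, start Z0 = Sat((b & start)) = {q0, q1, q6}, add states in Sat(b | start) with some successor in Z. Already a fixed point.
Sat(E[(b | start) U (b & start)]) = {q0, q1, q6}
Sat(EX E[(b | start) U (b & start)]) = {s : some successor in {q0, q1, q6}} = {q1, q3, q6}
A[~start U EX E[(b | start) U (b & start)]]: least fixpoint, start Z0 = Sat(EX E[(b | start) U (b & start)]) = {q1, q3, q6}, add states in Sat(~start) with every successor in Z. Z1 = {q1, q3, q4, q6}; fixed.
Sat(A[~start U EX E[(b | start) U (b & start)]]) = {q1, q3, q4, q6}
q3 ∈ Sat(A[~start U EX E[(b | start) U (b & start)]]) = {q1, q3, q4, q6}, so the formula holds at q3.

Yes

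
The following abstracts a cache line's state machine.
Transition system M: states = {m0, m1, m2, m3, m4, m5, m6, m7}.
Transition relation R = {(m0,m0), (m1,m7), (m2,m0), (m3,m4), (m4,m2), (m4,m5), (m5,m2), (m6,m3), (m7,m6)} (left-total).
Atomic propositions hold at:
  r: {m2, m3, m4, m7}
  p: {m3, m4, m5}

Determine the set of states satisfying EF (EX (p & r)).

Sat(p & r) = {m3, m4}
Sat(EX (p & r)) = {s : some successor in {m3, m4}} = {m3, m6}
EF (EX (p & r)): least fixpoint, start Z0 = {m3, m6}, add states with some successor in Z. Z1 = {m3, m6, m7}; Z2 = {m1, m3, m6, m7}; fixed.
Sat(EF (EX (p & r))) = {m1, m3, m6, m7}

{m1, m3, m6, m7}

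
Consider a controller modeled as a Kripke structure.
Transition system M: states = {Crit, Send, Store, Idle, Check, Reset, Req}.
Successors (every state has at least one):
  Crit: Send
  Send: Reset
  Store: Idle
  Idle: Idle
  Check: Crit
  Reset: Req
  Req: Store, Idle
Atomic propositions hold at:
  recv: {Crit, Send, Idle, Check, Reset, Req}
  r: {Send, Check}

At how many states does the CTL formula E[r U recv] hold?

6

E[r U recv]: least fixpoint, start Z0 = Sat(recv) = {Crit, Send, Idle, Check, Reset, Req}, add states in Sat(r) with some successor in Z. Already a fixed point.
Sat(E[r U recv]) = {Crit, Send, Idle, Check, Reset, Req}
|Sat(E[r U recv])| = |{Crit, Send, Idle, Check, Reset, Req}| = 6.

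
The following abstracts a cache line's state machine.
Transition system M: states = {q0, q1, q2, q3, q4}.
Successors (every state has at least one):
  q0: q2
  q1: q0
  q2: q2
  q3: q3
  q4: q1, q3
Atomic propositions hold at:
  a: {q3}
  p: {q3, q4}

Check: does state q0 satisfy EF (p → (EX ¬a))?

Yes

Sat(¬a) = {q0, q1, q2, q4}
Sat(EX ¬a) = {s : some successor in {q0, q1, q2, q4}} = {q0, q1, q2, q4}
Sat(p → (EX ¬a)) = {q0, q1, q2, q4}
EF (p → (EX ¬a)): least fixpoint, start Z0 = {q0, q1, q2, q4}, add states with some successor in Z. Already a fixed point.
Sat(EF (p → (EX ¬a))) = {q0, q1, q2, q4}
q0 ∈ Sat(EF (p → (EX ¬a))) = {q0, q1, q2, q4}, so the formula holds at q0.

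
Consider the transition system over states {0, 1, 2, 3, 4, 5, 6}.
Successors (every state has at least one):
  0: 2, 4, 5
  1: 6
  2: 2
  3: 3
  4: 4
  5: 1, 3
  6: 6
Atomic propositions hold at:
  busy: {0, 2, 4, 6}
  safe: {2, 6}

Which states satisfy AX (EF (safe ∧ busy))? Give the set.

{1, 2, 6}

Sat(safe ∧ busy) = {2, 6}
EF (safe ∧ busy): least fixpoint, start Z0 = {2, 6}, add states with some successor in Z. Z1 = {0, 1, 2, 6}; Z2 = {0, 1, 2, 5, 6}; fixed.
Sat(EF (safe ∧ busy)) = {0, 1, 2, 5, 6}
Sat(AX (EF (safe ∧ busy))) = {s : every successor in {0, 1, 2, 5, 6}} = {1, 2, 6}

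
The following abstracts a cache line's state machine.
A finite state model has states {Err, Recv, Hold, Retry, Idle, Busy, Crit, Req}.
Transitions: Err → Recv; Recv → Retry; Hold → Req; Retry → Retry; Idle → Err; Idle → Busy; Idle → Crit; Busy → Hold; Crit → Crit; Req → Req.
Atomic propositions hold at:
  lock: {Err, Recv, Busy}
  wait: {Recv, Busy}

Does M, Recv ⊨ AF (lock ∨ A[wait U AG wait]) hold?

Yes

AG wait: greatest fixpoint, start Z0 = {Recv, Busy}, keep only states in Sat with every successor in Z. Z1 = ∅; fixed.
Sat(AG wait) = ∅
A[wait U AG wait]: least fixpoint, start Z0 = Sat(AG wait) = ∅, add states in Sat(wait) with every successor in Z. Already a fixed point.
Sat(A[wait U AG wait]) = ∅
Sat(lock ∨ A[wait U AG wait]) = {Err, Recv, Busy}
AF (lock ∨ A[wait U AG wait]): least fixpoint, start Z0 = {Err, Recv, Busy}, add states with every successor in Z. Already a fixed point.
Sat(AF (lock ∨ A[wait U AG wait])) = {Err, Recv, Busy}
Recv ∈ Sat(AF (lock ∨ A[wait U AG wait])) = {Err, Recv, Busy}, so the formula holds at Recv.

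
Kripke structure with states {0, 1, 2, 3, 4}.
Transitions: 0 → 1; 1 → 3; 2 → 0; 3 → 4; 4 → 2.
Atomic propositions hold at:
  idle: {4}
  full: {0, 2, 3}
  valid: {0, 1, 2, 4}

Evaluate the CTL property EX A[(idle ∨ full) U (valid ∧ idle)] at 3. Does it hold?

Sat(idle ∨ full) = {0, 2, 3, 4}
Sat(valid ∧ idle) = {4}
A[(idle ∨ full) U (valid ∧ idle)]: least fixpoint, start Z0 = Sat((valid ∧ idle)) = {4}, add states in Sat(idle ∨ full) with every successor in Z. Z1 = {3, 4}; fixed.
Sat(A[(idle ∨ full) U (valid ∧ idle)]) = {3, 4}
Sat(EX A[(idle ∨ full) U (valid ∧ idle)]) = {s : some successor in {3, 4}} = {1, 3}
3 ∈ Sat(EX A[(idle ∨ full) U (valid ∧ idle)]) = {1, 3}, so the formula holds at 3.

Yes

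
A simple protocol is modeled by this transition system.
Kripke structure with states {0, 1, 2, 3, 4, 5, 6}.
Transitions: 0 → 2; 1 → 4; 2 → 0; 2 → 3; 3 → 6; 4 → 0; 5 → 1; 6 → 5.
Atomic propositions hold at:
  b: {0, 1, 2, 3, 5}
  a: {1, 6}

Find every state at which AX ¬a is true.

{0, 1, 2, 4, 6}

Sat(¬a) = {0, 2, 3, 4, 5}
Sat(AX ¬a) = {s : every successor in {0, 2, 3, 4, 5}} = {0, 1, 2, 4, 6}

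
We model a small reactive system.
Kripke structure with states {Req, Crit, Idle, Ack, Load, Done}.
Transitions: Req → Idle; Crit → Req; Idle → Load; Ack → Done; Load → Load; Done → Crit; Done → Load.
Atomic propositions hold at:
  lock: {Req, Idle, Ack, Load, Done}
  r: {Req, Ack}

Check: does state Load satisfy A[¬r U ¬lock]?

Sat(¬r) = {Crit, Idle, Load, Done}
Sat(¬lock) = {Crit}
A[¬r U ¬lock]: least fixpoint, start Z0 = Sat(¬lock) = {Crit}, add states in Sat(¬r) with every successor in Z. Already a fixed point.
Sat(A[¬r U ¬lock]) = {Crit}
Load ∉ Sat(A[¬r U ¬lock]) = {Crit}, so the formula does not hold at Load.

No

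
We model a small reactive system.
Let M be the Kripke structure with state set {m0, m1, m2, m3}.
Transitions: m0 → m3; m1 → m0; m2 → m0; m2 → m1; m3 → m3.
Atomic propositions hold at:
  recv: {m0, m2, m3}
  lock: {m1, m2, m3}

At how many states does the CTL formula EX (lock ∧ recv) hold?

2

Sat(lock ∧ recv) = {m2, m3}
Sat(EX (lock ∧ recv)) = {s : some successor in {m2, m3}} = {m0, m3}
|Sat(EX (lock ∧ recv))| = |{m0, m3}| = 2.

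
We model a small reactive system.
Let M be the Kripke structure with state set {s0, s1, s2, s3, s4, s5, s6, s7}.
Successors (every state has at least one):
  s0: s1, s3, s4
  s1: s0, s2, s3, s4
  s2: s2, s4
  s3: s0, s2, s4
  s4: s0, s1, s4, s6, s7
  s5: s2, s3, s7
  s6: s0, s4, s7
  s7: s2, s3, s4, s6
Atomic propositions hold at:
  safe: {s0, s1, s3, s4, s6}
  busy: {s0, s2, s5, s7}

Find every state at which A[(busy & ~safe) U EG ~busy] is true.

Sat(~safe) = {s2, s5, s7}
Sat(busy & ~safe) = {s2, s5, s7}
Sat(~busy) = {s1, s3, s4, s6}
EG ~busy: greatest fixpoint, start Z0 = {s1, s3, s4, s6}, keep only states in Sat with some successor in Z. Already a fixed point.
Sat(EG ~busy) = {s1, s3, s4, s6}
A[(busy & ~safe) U EG ~busy]: least fixpoint, start Z0 = Sat(EG ~busy) = {s1, s3, s4, s6}, add states in Sat(busy & ~safe) with every successor in Z. Already a fixed point.
Sat(A[(busy & ~safe) U EG ~busy]) = {s1, s3, s4, s6}

{s1, s3, s4, s6}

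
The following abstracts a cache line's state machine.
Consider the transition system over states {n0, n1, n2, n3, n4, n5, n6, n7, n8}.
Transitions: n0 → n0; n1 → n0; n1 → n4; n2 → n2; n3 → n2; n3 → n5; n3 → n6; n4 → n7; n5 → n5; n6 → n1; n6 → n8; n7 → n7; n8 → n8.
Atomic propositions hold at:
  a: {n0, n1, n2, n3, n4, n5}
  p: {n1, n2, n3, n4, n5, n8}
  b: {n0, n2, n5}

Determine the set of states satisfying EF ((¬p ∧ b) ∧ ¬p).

Sat(¬p) = {n0, n6, n7}
Sat(¬p ∧ b) = {n0}
Sat((¬p ∧ b) ∧ ¬p) = {n0}
EF ((¬p ∧ b) ∧ ¬p): least fixpoint, start Z0 = {n0}, add states with some successor in Z. Z1 = {n0, n1}; Z2 = {n0, n1, n6}; Z3 = {n0, n1, n3, n6}; fixed.
Sat(EF ((¬p ∧ b) ∧ ¬p)) = {n0, n1, n3, n6}

{n0, n1, n3, n6}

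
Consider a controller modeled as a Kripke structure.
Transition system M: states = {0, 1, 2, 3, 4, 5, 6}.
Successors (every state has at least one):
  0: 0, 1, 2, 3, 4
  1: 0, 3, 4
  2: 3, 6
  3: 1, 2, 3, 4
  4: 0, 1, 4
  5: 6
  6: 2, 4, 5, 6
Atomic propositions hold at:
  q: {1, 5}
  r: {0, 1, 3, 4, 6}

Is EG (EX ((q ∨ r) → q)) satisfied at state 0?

Sat(q ∨ r) = {0, 1, 3, 4, 5, 6}
Sat((q ∨ r) → q) = {1, 2, 5}
Sat(EX ((q ∨ r) → q)) = {s : some successor in {1, 2, 5}} = {0, 3, 4, 6}
EG (EX ((q ∨ r) → q)): greatest fixpoint, start Z0 = {0, 3, 4, 6}, keep only states in Sat with some successor in Z. Already a fixed point.
Sat(EG (EX ((q ∨ r) → q))) = {0, 3, 4, 6}
0 ∈ Sat(EG (EX ((q ∨ r) → q))) = {0, 3, 4, 6}, so the formula holds at 0.

Yes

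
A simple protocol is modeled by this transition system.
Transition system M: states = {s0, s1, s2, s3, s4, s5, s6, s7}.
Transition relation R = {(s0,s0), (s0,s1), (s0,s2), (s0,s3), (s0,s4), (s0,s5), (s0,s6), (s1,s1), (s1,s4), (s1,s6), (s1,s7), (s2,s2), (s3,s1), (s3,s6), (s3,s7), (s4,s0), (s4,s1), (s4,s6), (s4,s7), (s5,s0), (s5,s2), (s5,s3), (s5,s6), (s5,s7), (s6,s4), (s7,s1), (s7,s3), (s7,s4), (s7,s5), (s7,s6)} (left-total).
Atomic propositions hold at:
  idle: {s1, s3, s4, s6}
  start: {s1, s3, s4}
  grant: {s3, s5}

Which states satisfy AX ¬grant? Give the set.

{s1, s2, s3, s4, s6}

Sat(¬grant) = {s0, s1, s2, s4, s6, s7}
Sat(AX ¬grant) = {s : every successor in {s0, s1, s2, s4, s6, s7}} = {s1, s2, s3, s4, s6}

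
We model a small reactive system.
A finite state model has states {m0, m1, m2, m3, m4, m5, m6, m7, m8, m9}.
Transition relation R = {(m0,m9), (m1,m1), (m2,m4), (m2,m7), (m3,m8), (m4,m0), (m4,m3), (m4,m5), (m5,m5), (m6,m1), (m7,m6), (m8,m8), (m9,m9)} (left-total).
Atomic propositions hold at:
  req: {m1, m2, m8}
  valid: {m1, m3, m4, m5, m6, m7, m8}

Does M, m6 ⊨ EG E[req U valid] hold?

Yes

E[req U valid]: least fixpoint, start Z0 = Sat(valid) = {m1, m3, m4, m5, m6, m7, m8}, add states in Sat(req) with some successor in Z. Z1 = {m1, m2, m3, m4, m5, m6, m7, m8}; fixed.
Sat(E[req U valid]) = {m1, m2, m3, m4, m5, m6, m7, m8}
EG E[req U valid]: greatest fixpoint, start Z0 = {m1, m2, m3, m4, m5, m6, m7, m8}, keep only states in Sat with some successor in Z. Already a fixed point.
Sat(EG E[req U valid]) = {m1, m2, m3, m4, m5, m6, m7, m8}
m6 ∈ Sat(EG E[req U valid]) = {m1, m2, m3, m4, m5, m6, m7, m8}, so the formula holds at m6.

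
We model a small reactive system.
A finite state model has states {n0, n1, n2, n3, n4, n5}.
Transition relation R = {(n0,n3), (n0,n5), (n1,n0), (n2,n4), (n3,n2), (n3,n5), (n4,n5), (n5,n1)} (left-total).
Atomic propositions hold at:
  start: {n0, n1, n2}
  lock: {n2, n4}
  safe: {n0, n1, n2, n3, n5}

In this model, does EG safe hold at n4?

EG safe: greatest fixpoint, start Z0 = {n0, n1, n2, n3, n5}, keep only states in Sat with some successor in Z. Z1 = {n0, n1, n3, n5}; fixed.
Sat(EG safe) = {n0, n1, n3, n5}
n4 ∉ Sat(EG safe) = {n0, n1, n3, n5}, so the formula does not hold at n4.

No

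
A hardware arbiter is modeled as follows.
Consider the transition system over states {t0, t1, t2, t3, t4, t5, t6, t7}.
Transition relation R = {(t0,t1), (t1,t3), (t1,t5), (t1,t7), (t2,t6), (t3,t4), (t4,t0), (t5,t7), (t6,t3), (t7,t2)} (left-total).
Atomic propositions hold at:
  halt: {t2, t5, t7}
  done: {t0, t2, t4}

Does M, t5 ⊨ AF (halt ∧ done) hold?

Sat(halt ∧ done) = {t2}
AF (halt ∧ done): least fixpoint, start Z0 = {t2}, add states with every successor in Z. Z1 = {t2, t7}; Z2 = {t2, t5, t7}; fixed.
Sat(AF (halt ∧ done)) = {t2, t5, t7}
t5 ∈ Sat(AF (halt ∧ done)) = {t2, t5, t7}, so the formula holds at t5.

Yes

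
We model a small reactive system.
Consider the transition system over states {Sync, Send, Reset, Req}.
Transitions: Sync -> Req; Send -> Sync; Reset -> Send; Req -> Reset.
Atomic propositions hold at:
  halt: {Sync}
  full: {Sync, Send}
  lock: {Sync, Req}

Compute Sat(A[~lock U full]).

{Sync, Send, Reset}

Sat(~lock) = {Send, Reset}
A[~lock U full]: least fixpoint, start Z0 = Sat(full) = {Sync, Send}, add states in Sat(~lock) with every successor in Z. Z1 = {Sync, Send, Reset}; fixed.
Sat(A[~lock U full]) = {Sync, Send, Reset}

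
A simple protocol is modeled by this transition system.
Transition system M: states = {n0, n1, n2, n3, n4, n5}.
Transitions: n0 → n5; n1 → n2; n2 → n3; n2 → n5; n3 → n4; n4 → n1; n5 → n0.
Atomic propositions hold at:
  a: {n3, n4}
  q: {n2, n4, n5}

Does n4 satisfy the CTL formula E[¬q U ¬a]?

Sat(¬q) = {n0, n1, n3}
Sat(¬a) = {n0, n1, n2, n5}
E[¬q U ¬a]: least fixpoint, start Z0 = Sat(¬a) = {n0, n1, n2, n5}, add states in Sat(¬q) with some successor in Z. Already a fixed point.
Sat(E[¬q U ¬a]) = {n0, n1, n2, n5}
n4 ∉ Sat(E[¬q U ¬a]) = {n0, n1, n2, n5}, so the formula does not hold at n4.

No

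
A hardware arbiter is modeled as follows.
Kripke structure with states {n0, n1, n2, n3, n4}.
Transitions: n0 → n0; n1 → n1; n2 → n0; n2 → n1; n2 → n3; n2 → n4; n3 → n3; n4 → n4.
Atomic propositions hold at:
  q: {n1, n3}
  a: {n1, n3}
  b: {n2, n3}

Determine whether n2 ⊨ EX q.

Sat(EX q) = {s : some successor in {n1, n3}} = {n1, n2, n3}
n2 ∈ Sat(EX q) = {n1, n2, n3}, so the formula holds at n2.

Yes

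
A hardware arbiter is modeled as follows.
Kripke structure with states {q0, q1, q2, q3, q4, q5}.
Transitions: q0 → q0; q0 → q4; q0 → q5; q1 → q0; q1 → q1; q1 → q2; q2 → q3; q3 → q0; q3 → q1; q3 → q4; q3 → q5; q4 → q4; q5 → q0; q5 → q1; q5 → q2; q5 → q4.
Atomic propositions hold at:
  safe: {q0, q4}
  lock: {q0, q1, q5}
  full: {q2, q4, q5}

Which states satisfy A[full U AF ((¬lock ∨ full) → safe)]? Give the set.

{q0, q1, q4}

Sat(¬lock) = {q2, q3, q4}
Sat(¬lock ∨ full) = {q2, q3, q4, q5}
Sat((¬lock ∨ full) → safe) = {q0, q1, q4}
AF ((¬lock ∨ full) → safe): least fixpoint, start Z0 = {q0, q1, q4}, add states with every successor in Z. Already a fixed point.
Sat(AF ((¬lock ∨ full) → safe)) = {q0, q1, q4}
A[full U AF ((¬lock ∨ full) → safe)]: least fixpoint, start Z0 = Sat(AF ((¬lock ∨ full) → safe)) = {q0, q1, q4}, add states in Sat(full) with every successor in Z. Already a fixed point.
Sat(A[full U AF ((¬lock ∨ full) → safe)]) = {q0, q1, q4}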